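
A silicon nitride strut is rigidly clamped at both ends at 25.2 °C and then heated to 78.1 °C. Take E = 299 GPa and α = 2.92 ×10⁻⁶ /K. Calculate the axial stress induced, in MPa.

ΔT = 52.90 K. Constrained thermal stress σ = E·α·ΔT = 299.0×10³ MPa × 2.92×10⁻⁶ × 52.90 = 46.2 MPa (compressive).

46.2 MPa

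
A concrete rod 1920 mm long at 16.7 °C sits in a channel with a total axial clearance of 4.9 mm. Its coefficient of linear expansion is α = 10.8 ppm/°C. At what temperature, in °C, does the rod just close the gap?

α·L₀·ΔT = 4.9 mm ⇒ ΔT = 4.9 / (10.8×10⁻⁶ × 1920.0) = 236.3 K.
T = 16.7 + 236.3 = 253.0 °C.

253 °C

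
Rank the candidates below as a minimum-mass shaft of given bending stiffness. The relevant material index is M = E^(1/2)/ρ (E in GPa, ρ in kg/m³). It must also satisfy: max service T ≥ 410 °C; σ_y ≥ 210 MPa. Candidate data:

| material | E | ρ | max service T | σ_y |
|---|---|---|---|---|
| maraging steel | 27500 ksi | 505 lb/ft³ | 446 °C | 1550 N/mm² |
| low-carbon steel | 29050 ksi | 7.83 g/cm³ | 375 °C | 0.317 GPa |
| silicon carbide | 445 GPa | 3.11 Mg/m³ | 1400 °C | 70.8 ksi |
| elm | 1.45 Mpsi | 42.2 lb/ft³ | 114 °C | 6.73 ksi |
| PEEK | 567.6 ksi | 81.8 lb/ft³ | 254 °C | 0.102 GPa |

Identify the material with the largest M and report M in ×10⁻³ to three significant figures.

Screen on constraints: max service T ≥ 410 °C; σ_y ≥ 210 MPa. Survivors: maraging steel, silicon carbide.
Putting every candidate on a common basis:
  maraging steel: E = 189.6 GPa, ρ = 8089 kg/m³
  silicon carbide: E = 445.0 GPa, ρ = 3110 kg/m³
  silicon carbide: M = 6.78×10⁻³
  maraging steel: M = 1.70×10⁻³
The maximum is for silicon carbide.

silicon carbide, M = 6.78×10⁻³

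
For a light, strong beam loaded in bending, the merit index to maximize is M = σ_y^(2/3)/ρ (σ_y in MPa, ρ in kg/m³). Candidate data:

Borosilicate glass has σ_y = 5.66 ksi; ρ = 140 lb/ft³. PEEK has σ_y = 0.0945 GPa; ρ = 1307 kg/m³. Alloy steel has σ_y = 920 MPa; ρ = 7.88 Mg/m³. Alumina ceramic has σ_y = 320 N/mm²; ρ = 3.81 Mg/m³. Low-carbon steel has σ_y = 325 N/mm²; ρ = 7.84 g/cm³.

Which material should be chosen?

PEEK

After converting to SI:
  borosilicate glass: σ_y = 39.02 MPa, ρ = 2243 kg/m³
  PEEK: σ_y = 94.50 MPa, ρ = 1307 kg/m³
  alloy steel: σ_y = 920.0 MPa, ρ = 7880 kg/m³
  alumina ceramic: σ_y = 320.0 MPa, ρ = 3810 kg/m³
  low-carbon steel: σ_y = 325.0 MPa, ρ = 7840 kg/m³
  PEEK: M = 15.9×10⁻³
  alumina ceramic: M = 12.3×10⁻³
  alloy steel: M = 12.0×10⁻³
  low-carbon steel: M = 6.03×10⁻³
  borosilicate glass: M = 5.13×10⁻³
PEEK ranks first.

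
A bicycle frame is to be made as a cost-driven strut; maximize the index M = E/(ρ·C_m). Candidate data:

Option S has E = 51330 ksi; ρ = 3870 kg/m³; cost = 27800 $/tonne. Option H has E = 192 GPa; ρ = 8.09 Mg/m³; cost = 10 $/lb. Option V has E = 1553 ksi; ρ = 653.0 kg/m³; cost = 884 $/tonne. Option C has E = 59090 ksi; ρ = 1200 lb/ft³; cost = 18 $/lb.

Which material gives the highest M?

option V

Putting every candidate on a common basis:
  option S: E = 353.9 GPa, ρ = 3870 kg/m³, cost = 27.80 $/kg
  option H: E = 192.0 GPa, ρ = 8090 kg/m³, cost = 22.05 $/kg
  option V: E = 10.71 GPa, ρ = 653.0 kg/m³, cost = 0.8840 $/kg
  option C: E = 407.4 GPa, ρ = 19220 kg/m³, cost = 39.68 $/kg
  option V: M = 18.5 MN·m per $
  option S: M = 3.29 MN·m per $
  option H: M = 1.08 MN·m per $
  option C: M = 0.534 MN·m per $
Option V ranks first.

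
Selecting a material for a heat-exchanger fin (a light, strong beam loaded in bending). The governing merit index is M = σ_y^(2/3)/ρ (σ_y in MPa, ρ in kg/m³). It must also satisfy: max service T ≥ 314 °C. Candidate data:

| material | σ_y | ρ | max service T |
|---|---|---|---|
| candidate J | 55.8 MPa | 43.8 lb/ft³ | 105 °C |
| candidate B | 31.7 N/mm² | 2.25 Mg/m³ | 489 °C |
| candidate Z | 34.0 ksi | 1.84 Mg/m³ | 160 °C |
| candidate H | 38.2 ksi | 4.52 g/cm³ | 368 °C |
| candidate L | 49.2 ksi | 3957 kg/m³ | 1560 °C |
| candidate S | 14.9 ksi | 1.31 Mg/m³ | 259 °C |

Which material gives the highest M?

Screen on constraints: max service T ≥ 314 °C. Survivors: candidate B, candidate H, candidate L.
Normalizing units and computing the index:
  candidate B: σ_y = 31.70 MPa, ρ = 2250 kg/m³
  candidate H: σ_y = 263.4 MPa, ρ = 4520 kg/m³
  candidate L: σ_y = 339.2 MPa, ρ = 3957 kg/m³
  candidate L: M = 12.3×10⁻³
  candidate H: M = 9.09×10⁻³
  candidate B: M = 4.45×10⁻³
Candidate L has the largest M.

candidate L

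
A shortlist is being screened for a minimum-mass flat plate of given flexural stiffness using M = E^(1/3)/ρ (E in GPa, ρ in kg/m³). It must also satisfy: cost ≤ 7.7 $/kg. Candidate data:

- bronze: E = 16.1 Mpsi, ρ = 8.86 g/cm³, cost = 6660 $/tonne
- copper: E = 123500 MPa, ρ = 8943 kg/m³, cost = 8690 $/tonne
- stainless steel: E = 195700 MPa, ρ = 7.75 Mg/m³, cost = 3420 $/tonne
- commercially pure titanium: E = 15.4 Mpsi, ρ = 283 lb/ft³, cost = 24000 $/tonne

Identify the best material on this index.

stainless steel

Screen on constraints: cost ≤ 7.7 $/kg. Survivors: bronze, stainless steel.
After converting to SI:
  bronze: E = 111.0 GPa, ρ = 8860 kg/m³
  stainless steel: E = 195.7 GPa, ρ = 7750 kg/m³
  stainless steel: M = 0.749×10⁻³
  bronze: M = 0.542×10⁻³
The maximum is for stainless steel.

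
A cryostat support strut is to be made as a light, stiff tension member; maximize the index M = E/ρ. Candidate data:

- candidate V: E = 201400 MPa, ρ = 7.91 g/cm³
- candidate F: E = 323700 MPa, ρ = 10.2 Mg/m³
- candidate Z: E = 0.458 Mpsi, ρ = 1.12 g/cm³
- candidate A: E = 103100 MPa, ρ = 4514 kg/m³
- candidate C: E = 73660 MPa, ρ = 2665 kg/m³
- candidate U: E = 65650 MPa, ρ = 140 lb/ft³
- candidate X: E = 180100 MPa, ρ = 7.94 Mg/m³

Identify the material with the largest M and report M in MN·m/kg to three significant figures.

candidate F, M = 31.7 MN·m/kg

In SI units:
  candidate V: E = 201.4 GPa, ρ = 7910 kg/m³
  candidate F: E = 323.7 GPa, ρ = 10200 kg/m³
  candidate Z: E = 3.158 GPa, ρ = 1120 kg/m³
  candidate A: E = 103.1 GPa, ρ = 4514 kg/m³
  candidate C: E = 73.66 GPa, ρ = 2665 kg/m³
  candidate U: E = 65.65 GPa, ρ = 2243 kg/m³
  candidate X: E = 180.1 GPa, ρ = 7940 kg/m³
  candidate F: M = 31.7 MN·m/kg
  candidate U: M = 29.3 MN·m/kg
  candidate C: M = 27.6 MN·m/kg
  candidate V: M = 25.5 MN·m/kg
  candidate A: M = 22.8 MN·m/kg
  candidate X: M = 22.7 MN·m/kg
  candidate Z: M = 2.82 MN·m/kg
Highest index: candidate F.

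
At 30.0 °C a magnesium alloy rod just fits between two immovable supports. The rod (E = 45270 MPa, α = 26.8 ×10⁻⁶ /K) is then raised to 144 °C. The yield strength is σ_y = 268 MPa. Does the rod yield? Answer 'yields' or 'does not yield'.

does not yield

E = 45270 MPa = 45.27 GPa.
ΔT = 114.0 K. Constrained thermal stress σ = E·α·ΔT = 45.27×10³ MPa × 26.8×10⁻⁶ × 114.0 = 138 MPa (compressive).
Compare to σ_y = 268 MPa: σ < σ_y, so it does not yield.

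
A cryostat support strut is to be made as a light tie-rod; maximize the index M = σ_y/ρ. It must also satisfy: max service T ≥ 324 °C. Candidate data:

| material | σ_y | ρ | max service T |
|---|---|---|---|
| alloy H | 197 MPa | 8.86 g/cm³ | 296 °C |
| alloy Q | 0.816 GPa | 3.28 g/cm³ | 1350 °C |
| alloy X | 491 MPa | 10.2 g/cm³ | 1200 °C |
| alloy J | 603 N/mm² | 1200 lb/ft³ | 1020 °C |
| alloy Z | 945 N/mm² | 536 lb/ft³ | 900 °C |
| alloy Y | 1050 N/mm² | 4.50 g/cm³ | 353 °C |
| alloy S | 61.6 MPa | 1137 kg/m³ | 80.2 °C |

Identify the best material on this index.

alloy Q

Screen on constraints: max service T ≥ 324 °C. Survivors: alloy Q, alloy X, alloy J, alloy Z, alloy Y.
Normalizing units and computing the index:
  alloy Q: σ_y = 816.0 MPa, ρ = 3280 kg/m³
  alloy X: σ_y = 491.0 MPa, ρ = 10200 kg/m³
  alloy J: σ_y = 603.0 MPa, ρ = 19220 kg/m³
  alloy Z: σ_y = 945.0 MPa, ρ = 8586 kg/m³
  alloy Y: σ_y = 1050 MPa, ρ = 4500 kg/m³
  alloy Q: M = 249 kN·m/kg
  alloy Y: M = 233 kN·m/kg
  alloy Z: M = 110 kN·m/kg
  alloy X: M = 48.1 kN·m/kg
  alloy J: M = 31.4 kN·m/kg
Alloy Q has the largest M.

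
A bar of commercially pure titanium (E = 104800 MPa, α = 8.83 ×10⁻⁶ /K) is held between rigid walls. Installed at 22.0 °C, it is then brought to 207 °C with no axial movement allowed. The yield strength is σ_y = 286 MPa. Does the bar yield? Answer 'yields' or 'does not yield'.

does not yield

E = 104800 MPa = 104.8 GPa.
ΔT = 185.0 K. Constrained thermal stress σ = E·α·ΔT = 104.8×10³ MPa × 8.83×10⁻⁶ × 185.0 = 171 MPa (compressive).
Compare to σ_y = 286 MPa: σ < σ_y, so it does not yield.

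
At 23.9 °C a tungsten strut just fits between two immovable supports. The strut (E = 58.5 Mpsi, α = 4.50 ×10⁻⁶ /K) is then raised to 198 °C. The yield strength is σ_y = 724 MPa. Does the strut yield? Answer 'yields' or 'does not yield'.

does not yield

E = 58.5 Mpsi = 403.3 GPa.
ΔT = 174.1 K. Constrained thermal stress σ = E·α·ΔT = 403.3×10³ MPa × 4.50×10⁻⁶ × 174.1 = 316 MPa (compressive).
Compare to σ_y = 724 MPa: σ < σ_y, so it does not yield.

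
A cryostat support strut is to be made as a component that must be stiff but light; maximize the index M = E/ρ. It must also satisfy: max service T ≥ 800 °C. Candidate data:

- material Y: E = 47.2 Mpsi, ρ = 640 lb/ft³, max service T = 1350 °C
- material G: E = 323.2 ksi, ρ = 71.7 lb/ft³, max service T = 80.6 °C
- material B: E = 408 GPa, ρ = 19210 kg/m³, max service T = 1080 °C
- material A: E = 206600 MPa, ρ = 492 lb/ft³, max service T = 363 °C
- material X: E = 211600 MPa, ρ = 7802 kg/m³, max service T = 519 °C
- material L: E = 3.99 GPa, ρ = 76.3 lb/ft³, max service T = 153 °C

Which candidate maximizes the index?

Screen on constraints: max service T ≥ 800 °C. Survivors: material Y, material B.
After converting to SI:
  material Y: E = 325.4 GPa, ρ = 10250 kg/m³
  material B: E = 408.0 GPa, ρ = 19210 kg/m³
  material Y: M = 31.7 MN·m/kg
  material B: M = 21.2 MN·m/kg
The maximum is for material Y.

material Y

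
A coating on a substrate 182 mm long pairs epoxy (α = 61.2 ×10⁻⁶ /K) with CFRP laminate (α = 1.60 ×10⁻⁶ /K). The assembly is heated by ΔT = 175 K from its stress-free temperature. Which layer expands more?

α(epoxy) = 61.2×10⁻⁶/K vs α(CFRP laminate) = 1.60×10⁻⁶/K.
Higher α expands more for the same ΔT: epoxy.

epoxy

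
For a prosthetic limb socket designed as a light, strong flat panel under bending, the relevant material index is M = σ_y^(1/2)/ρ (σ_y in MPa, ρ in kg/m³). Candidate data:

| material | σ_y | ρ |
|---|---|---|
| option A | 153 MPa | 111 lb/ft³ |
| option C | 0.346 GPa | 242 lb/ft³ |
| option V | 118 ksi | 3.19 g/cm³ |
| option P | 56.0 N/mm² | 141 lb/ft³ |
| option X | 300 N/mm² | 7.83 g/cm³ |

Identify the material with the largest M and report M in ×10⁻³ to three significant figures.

After converting to SI:
  option A: σ_y = 153.0 MPa, ρ = 1778 kg/m³
  option C: σ_y = 346.0 MPa, ρ = 3876 kg/m³
  option V: σ_y = 813.6 MPa, ρ = 3190 kg/m³
  option P: σ_y = 56.00 MPa, ρ = 2259 kg/m³
  option X: σ_y = 300.0 MPa, ρ = 7830 kg/m³
  option V: M = 8.94×10⁻³
  option A: M = 6.96×10⁻³
  option C: M = 4.80×10⁻³
  option P: M = 3.31×10⁻³
  option X: M = 2.21×10⁻³
Option V ranks first.

option V, M = 8.94×10⁻³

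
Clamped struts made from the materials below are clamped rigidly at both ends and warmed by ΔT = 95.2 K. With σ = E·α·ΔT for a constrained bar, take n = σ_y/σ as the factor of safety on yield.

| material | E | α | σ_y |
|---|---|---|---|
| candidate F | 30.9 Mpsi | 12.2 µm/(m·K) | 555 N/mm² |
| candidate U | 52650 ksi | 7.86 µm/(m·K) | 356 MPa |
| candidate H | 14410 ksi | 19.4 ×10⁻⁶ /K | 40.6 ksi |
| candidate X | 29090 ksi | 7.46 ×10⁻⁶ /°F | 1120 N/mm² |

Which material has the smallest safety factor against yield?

In consistent units (E in GPa, α in ×10⁻⁶/K, σ_y in MPa):
  candidate F: E = 213.0, α = 12.2, σ_y = 555.0 → σ = 247 MPa, n = 2.24
  candidate U: E = 363.0, α = 7.86, σ_y = 356.0 → σ = 272 MPa, n = 1.31
  candidate H: E = 99.35, α = 19.4, σ_y = 279.9 → σ = 183 MPa, n = 1.53
  candidate X: E = 200.6, α = 13.4, σ_y = 1120 → σ = 256 MPa, n = 4.37
Smallest n: candidate U with n = 1.31.

candidate U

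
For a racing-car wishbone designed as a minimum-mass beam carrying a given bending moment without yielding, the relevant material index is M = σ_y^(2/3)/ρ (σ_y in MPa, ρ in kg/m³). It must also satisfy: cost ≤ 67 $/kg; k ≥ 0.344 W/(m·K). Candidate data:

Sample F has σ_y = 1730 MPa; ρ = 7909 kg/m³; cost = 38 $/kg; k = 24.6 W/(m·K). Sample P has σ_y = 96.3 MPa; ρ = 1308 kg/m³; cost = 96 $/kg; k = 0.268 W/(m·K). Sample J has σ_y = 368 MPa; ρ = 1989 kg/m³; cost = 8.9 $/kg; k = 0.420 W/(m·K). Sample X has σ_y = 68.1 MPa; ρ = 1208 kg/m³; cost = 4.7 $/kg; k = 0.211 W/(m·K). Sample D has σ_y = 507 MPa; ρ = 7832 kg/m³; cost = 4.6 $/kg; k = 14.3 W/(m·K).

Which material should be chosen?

sample J

Screen on constraints: cost ≤ 67 $/kg; k ≥ 0.344 W/(m·K). Survivors: sample F, sample J, sample D.
Computing M directly (units already consistent):
  sample J: M = 25.8×10⁻³
  sample F: M = 18.2×10⁻³
  sample D: M = 8.12×10⁻³
Sample J ranks first.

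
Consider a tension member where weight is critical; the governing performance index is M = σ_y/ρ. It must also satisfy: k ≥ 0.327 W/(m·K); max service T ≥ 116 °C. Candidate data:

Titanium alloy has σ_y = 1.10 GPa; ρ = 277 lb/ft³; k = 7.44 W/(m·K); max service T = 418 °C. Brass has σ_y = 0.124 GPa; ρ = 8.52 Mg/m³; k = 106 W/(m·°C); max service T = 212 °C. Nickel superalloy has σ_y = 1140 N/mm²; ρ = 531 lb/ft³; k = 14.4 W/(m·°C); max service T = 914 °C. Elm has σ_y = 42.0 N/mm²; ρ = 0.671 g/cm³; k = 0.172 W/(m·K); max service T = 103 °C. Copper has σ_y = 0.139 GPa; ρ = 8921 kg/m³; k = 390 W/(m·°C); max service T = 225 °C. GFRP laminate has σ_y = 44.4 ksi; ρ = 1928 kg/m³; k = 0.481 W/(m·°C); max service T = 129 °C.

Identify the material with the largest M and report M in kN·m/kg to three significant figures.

titanium alloy, M = 248 kN·m/kg

Screen on constraints: k ≥ 0.327 W/(m·K); max service T ≥ 116 °C. Survivors: titanium alloy, brass, nickel superalloy, copper, GFRP laminate.
Putting every candidate on a common basis:
  titanium alloy: σ_y = 1100 MPa, ρ = 4437 kg/m³
  brass: σ_y = 124.0 MPa, ρ = 8520 kg/m³
  nickel superalloy: σ_y = 1140 MPa, ρ = 8506 kg/m³
  copper: σ_y = 139.0 MPa, ρ = 8921 kg/m³
  GFRP laminate: σ_y = 306.1 MPa, ρ = 1928 kg/m³
  titanium alloy: M = 248 kN·m/kg
  GFRP laminate: M = 159 kN·m/kg
  nickel superalloy: M = 134 kN·m/kg
  copper: M = 15.6 kN·m/kg
  brass: M = 14.6 kN·m/kg
Highest index: titanium alloy.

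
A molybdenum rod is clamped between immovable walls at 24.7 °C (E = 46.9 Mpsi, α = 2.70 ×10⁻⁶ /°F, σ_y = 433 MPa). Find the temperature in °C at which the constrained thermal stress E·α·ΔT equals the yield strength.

300 °C

E = 46.9 Mpsi = 323.4 GPa.
α = 2.70×10⁻⁶/°F × 9/5 = 4.86×10⁻⁶/K.
E·α·ΔT = 433.0 MPa ⇒ ΔT = 433.0 / (323.4×10³ × 4.86×10⁻⁶) = 275.5 K.
T = 24.7 + 275.5 = 300.2 °C.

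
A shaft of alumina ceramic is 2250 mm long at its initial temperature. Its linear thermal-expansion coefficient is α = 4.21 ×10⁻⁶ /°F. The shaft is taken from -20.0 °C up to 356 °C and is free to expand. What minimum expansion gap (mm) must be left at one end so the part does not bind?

Convert α: 4.21×10⁻⁶/°F × (9/5) = 7.58×10⁻⁶/K.
ΔT = 356 − (-20.0) = 376.0 K.
ΔL = α·L₀·ΔT = 7.58×10⁻⁶ × 2250 mm × 376.0 K = 6.41 mm.

6.41 mm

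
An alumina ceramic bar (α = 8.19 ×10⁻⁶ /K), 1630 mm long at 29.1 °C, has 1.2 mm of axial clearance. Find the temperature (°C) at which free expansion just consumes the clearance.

119 °C

α·L₀·ΔT = 1.2 mm ⇒ ΔT = 1.2 / (8.19×10⁻⁶ × 1630.0) = 89.89 K.
T = 29.1 + 89.89 = 119.0 °C.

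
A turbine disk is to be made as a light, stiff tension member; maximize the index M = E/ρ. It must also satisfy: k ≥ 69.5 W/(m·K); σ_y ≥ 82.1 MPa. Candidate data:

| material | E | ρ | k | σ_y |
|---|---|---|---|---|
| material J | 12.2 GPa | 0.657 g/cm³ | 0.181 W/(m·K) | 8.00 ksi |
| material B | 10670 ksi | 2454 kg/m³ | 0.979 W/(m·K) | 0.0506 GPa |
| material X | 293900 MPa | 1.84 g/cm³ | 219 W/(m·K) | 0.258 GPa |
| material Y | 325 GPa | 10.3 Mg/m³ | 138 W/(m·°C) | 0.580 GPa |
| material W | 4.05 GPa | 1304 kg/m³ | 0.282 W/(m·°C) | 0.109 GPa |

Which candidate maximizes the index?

material X

Screen on constraints: k ≥ 69.5 W/(m·K); σ_y ≥ 82.1 MPa. Survivors: material X, material Y.
Convert each candidate to consistent units, then evaluate M:
  material X: E = 293.9 GPa, ρ = 1840 kg/m³
  material Y: E = 325.0 GPa, ρ = 10300 kg/m³
  material X: M = 160 MN·m/kg
  material Y: M = 31.6 MN·m/kg
Highest index: material X.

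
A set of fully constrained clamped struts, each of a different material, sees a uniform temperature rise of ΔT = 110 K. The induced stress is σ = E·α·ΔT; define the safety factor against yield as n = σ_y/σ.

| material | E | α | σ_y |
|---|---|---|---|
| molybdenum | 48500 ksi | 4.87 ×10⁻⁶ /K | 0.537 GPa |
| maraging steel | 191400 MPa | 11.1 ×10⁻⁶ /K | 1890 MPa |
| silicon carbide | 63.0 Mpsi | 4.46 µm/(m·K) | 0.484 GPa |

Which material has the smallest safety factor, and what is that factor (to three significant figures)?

Converting E to GPa, α to ×10⁻⁶/K, σ_y to MPa, then σ and n for each:
  molybdenum: E = 334.4, α = 4.87, σ_y = 537.0 → σ = 179 MPa, n = 3.00
  maraging steel: E = 191.4, α = 11.1, σ_y = 1890 → σ = 234 MPa, n = 8.09
  silicon carbide: E = 434.4, α = 4.46, σ_y = 484.0 → σ = 213 MPa, n = 2.27
Smallest n: silicon carbide with n = 2.27.

silicon carbide, n = 2.27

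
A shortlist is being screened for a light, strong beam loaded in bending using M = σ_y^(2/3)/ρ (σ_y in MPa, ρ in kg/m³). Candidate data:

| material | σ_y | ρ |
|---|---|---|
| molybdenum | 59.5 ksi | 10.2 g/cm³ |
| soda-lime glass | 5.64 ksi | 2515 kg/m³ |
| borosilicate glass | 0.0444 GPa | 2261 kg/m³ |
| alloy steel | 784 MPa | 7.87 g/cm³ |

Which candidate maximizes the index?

After converting to SI:
  molybdenum: σ_y = 410.2 MPa, ρ = 10200 kg/m³
  soda-lime glass: σ_y = 38.89 MPa, ρ = 2515 kg/m³
  borosilicate glass: σ_y = 44.40 MPa, ρ = 2261 kg/m³
  alloy steel: σ_y = 784.0 MPa, ρ = 7870 kg/m³
  alloy steel: M = 10.8×10⁻³
  borosilicate glass: M = 5.55×10⁻³
  molybdenum: M = 5.41×10⁻³
  soda-lime glass: M = 4.56×10⁻³
Alloy steel has the largest M.

alloy steel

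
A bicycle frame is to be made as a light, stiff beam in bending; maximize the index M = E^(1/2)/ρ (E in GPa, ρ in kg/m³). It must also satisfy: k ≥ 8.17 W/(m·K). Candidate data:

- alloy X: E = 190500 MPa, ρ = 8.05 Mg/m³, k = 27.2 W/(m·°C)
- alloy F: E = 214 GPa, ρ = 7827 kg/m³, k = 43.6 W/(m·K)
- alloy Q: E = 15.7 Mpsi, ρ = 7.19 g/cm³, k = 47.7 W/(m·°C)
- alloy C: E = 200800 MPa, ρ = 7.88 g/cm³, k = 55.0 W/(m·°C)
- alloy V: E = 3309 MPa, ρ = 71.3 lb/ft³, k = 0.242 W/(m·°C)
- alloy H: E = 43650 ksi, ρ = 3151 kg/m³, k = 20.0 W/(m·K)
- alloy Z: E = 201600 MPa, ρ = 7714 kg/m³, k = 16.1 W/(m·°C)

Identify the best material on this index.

Screen on constraints: k ≥ 8.17 W/(m·K). Survivors: alloy X, alloy F, alloy Q, alloy C, alloy H, alloy Z.
Normalizing units and computing the index:
  alloy X: E = 190.5 GPa, ρ = 8050 kg/m³
  alloy F: E = 214.0 GPa, ρ = 7827 kg/m³
  alloy Q: E = 108.2 GPa, ρ = 7190 kg/m³
  alloy C: E = 200.8 GPa, ρ = 7880 kg/m³
  alloy H: E = 301.0 GPa, ρ = 3151 kg/m³
  alloy Z: E = 201.6 GPa, ρ = 7714 kg/m³
  alloy H: M = 5.51×10⁻³
  alloy F: M = 1.87×10⁻³
  alloy Z: M = 1.84×10⁻³
  alloy C: M = 1.80×10⁻³
  alloy X: M = 1.71×10⁻³
  alloy Q: M = 1.45×10⁻³
Alloy H ranks first.

alloy H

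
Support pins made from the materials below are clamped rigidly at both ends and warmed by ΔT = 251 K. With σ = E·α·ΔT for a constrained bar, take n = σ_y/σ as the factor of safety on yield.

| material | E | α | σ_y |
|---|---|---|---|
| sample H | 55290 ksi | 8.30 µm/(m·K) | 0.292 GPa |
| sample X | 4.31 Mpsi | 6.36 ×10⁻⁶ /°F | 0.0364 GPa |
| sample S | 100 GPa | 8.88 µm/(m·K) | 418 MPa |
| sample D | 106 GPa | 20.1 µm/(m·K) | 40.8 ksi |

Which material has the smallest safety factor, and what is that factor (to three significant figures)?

sample H, n = 0.368

Converting E to GPa, α to ×10⁻⁶/K, σ_y to MPa, then σ and n for each:
  sample H: E = 381.2, α = 8.30, σ_y = 292.0 → σ = 794 MPa, n = 0.368
  sample X: E = 29.72, α = 11.4, σ_y = 36.40 → σ = 85.4 MPa, n = 0.426
  sample S: E = 100.0, α = 8.88, σ_y = 418.0 → σ = 223 MPa, n = 1.88
  sample D: E = 106.0, α = 20.1, σ_y = 281.3 → σ = 535 MPa, n = 0.526
The minimum is sample H at n = 0.368.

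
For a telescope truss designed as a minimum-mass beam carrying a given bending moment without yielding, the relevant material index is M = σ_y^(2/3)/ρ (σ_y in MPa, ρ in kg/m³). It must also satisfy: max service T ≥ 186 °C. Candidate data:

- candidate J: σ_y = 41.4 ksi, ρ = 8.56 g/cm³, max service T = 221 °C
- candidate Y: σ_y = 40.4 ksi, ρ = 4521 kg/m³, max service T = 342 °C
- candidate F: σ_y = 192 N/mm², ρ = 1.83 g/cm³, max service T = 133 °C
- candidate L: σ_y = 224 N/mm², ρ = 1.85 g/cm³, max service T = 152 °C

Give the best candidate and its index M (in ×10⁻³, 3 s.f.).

candidate Y, M = 9.43×10⁻³

Screen on constraints: max service T ≥ 186 °C. Survivors: candidate J, candidate Y.
Putting every candidate on a common basis:
  candidate J: σ_y = 285.4 MPa, ρ = 8560 kg/m³
  candidate Y: σ_y = 278.5 MPa, ρ = 4521 kg/m³
  candidate Y: M = 9.43×10⁻³
  candidate J: M = 5.06×10⁻³
Candidate Y has the largest M.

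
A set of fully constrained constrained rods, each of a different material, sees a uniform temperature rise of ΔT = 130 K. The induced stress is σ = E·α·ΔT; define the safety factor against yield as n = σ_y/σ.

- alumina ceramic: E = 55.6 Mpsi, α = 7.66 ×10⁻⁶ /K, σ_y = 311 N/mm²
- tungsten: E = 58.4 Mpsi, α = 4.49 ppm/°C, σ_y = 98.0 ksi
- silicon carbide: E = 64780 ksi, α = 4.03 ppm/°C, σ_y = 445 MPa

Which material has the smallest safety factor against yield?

alumina ceramic

Converting E to GPa, α to ×10⁻⁶/K, σ_y to MPa, then σ and n for each:
  alumina ceramic: E = 383.3, α = 7.66, σ_y = 311.0 → σ = 382 MPa, n = 0.815
  tungsten: E = 402.7, α = 4.49, σ_y = 675.7 → σ = 235 MPa, n = 2.87
  silicon carbide: E = 446.6, α = 4.03, σ_y = 445.0 → σ = 234 MPa, n = 1.90
Alumina ceramic has the lowest safety factor, n = 0.815.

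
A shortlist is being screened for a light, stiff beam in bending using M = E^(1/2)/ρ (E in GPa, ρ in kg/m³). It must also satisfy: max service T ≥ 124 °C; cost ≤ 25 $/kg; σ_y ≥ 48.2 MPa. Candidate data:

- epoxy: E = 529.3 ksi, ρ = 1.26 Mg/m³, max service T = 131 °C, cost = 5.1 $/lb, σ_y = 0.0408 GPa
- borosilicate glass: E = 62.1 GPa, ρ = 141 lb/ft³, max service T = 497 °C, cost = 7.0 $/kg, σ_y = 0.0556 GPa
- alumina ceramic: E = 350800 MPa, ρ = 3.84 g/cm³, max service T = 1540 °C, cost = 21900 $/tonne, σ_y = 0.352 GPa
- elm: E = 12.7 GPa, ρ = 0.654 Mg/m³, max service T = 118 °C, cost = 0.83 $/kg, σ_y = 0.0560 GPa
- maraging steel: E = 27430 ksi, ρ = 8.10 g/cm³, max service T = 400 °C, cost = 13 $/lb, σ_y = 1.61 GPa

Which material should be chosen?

Screen on constraints: max service T ≥ 124 °C; cost ≤ 25 $/kg; σ_y ≥ 48.2 MPa. Survivors: borosilicate glass, alumina ceramic.
Normalizing units and computing the index:
  borosilicate glass: E = 62.10 GPa, ρ = 2259 kg/m³
  alumina ceramic: E = 350.8 GPa, ρ = 3840 kg/m³
  alumina ceramic: M = 4.88×10⁻³
  borosilicate glass: M = 3.49×10⁻³
Highest index: alumina ceramic.

alumina ceramic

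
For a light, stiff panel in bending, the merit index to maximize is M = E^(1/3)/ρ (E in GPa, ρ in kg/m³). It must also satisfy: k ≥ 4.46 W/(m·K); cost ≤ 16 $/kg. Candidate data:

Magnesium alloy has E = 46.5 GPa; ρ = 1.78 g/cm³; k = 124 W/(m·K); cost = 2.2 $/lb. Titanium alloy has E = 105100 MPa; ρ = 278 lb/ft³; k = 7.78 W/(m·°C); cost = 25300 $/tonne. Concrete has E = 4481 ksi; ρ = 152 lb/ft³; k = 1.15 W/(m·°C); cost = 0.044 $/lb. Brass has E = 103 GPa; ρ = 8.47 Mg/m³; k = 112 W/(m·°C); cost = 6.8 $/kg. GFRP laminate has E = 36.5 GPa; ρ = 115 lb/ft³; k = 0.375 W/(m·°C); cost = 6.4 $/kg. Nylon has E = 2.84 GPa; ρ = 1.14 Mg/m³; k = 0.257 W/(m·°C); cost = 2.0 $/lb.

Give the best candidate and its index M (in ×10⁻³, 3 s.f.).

Screen on constraints: k ≥ 4.46 W/(m·K); cost ≤ 16 $/kg. Survivors: magnesium alloy, brass.
Convert each candidate to consistent units, then evaluate M:
  magnesium alloy: E = 46.50 GPa, ρ = 1780 kg/m³
  brass: E = 103.0 GPa, ρ = 8470 kg/m³
  magnesium alloy: M = 2.02×10⁻³
  brass: M = 0.553×10⁻³
Highest index: magnesium alloy.

magnesium alloy, M = 2.02×10⁻³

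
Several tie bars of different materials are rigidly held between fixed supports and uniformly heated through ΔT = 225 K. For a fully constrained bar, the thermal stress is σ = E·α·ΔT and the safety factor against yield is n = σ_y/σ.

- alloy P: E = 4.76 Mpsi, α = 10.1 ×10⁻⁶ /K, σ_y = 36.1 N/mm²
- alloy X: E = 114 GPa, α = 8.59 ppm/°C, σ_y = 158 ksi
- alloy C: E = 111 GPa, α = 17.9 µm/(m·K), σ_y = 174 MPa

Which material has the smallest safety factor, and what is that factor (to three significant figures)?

alloy C, n = 0.389

In consistent units (E in GPa, α in ×10⁻⁶/K, σ_y in MPa):
  alloy P: E = 32.82, α = 10.1, σ_y = 36.10 → σ = 74.6 MPa, n = 0.484
  alloy X: E = 114.0, α = 8.59, σ_y = 1089 → σ = 220 MPa, n = 4.94
  alloy C: E = 111.0, α = 17.9, σ_y = 174.0 → σ = 447 MPa, n = 0.389
Alloy C has the lowest safety factor, n = 0.389.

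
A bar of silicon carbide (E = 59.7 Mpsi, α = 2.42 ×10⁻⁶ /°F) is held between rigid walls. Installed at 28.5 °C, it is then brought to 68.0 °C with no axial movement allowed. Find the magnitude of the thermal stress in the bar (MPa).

E = 59.7 Mpsi = 411.6 GPa.
α = 2.42×10⁻⁶/°F × 9/5 = 4.36×10⁻⁶/K.
ΔT = 39.50 K. Constrained thermal stress σ = E·α·ΔT = 411.6×10³ MPa × 4.36×10⁻⁶ × 39.50 = 70.8 MPa (compressive).

70.8 MPa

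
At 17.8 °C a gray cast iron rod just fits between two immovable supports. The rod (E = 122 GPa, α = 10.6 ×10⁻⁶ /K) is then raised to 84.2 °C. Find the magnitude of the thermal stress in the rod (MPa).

85.9 MPa

ΔT = 66.40 K. Constrained thermal stress σ = E·α·ΔT = 122.0×10³ MPa × 10.6×10⁻⁶ × 66.40 = 85.9 MPa (compressive).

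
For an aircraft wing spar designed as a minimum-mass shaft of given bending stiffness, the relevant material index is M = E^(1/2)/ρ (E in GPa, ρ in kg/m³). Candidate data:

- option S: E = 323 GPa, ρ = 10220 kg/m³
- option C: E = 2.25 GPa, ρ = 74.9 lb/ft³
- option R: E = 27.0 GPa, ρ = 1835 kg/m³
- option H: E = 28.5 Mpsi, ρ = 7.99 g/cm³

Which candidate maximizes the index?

option R

After converting to SI:
  option S: E = 323.0 GPa, ρ = 10220 kg/m³
  option C: E = 2.250 GPa, ρ = 1200 kg/m³
  option R: E = 27.00 GPa, ρ = 1835 kg/m³
  option H: E = 196.5 GPa, ρ = 7990 kg/m³
  option R: M = 2.83×10⁻³
  option S: M = 1.76×10⁻³
  option H: M = 1.75×10⁻³
  option C: M = 1.25×10⁻³
Highest index: option R.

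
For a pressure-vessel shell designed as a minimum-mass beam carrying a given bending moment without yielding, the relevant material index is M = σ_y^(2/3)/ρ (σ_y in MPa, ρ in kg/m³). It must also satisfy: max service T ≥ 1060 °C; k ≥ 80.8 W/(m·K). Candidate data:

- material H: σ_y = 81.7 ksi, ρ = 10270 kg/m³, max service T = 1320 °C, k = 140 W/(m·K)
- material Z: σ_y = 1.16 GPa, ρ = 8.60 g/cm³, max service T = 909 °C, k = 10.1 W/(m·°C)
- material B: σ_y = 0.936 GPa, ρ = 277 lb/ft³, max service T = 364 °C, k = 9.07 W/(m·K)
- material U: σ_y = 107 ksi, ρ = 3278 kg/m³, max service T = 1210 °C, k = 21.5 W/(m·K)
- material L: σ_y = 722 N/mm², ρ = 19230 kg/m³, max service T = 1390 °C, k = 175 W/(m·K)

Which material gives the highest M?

Screen on constraints: max service T ≥ 1060 °C; k ≥ 80.8 W/(m·K). Survivors: material H, material L.
Convert each candidate to consistent units, then evaluate M:
  material H: σ_y = 563.3 MPa, ρ = 10270 kg/m³
  material L: σ_y = 722.0 MPa, ρ = 19230 kg/m³
  material H: M = 6.64×10⁻³
  material L: M = 4.19×10⁻³
Material H ranks first.

material H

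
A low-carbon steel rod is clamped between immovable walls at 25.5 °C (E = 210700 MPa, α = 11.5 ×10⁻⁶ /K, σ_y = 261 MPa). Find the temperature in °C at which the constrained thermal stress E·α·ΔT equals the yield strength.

E = 210700 MPa = 210.7 GPa.
E·α·ΔT = 261.0 MPa ⇒ ΔT = 261.0 / (210.7×10³ × 11.5×10⁻⁶) = 107.7 K.
T = 25.5 + 107.7 = 133.2 °C.

133 °C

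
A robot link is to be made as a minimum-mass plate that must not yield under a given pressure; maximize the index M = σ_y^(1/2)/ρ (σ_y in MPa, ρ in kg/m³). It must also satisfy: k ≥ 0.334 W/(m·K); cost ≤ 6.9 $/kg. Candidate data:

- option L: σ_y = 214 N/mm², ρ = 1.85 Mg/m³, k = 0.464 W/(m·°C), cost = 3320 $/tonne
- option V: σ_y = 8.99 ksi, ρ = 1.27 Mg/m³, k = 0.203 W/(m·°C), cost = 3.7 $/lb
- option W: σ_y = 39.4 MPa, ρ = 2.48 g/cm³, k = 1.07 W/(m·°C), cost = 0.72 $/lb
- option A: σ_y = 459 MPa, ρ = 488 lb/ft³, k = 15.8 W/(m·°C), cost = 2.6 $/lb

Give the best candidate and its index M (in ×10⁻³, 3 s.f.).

option L, M = 7.91×10⁻³

Screen on constraints: k ≥ 0.334 W/(m·K); cost ≤ 6.9 $/kg. Survivors: option L, option W, option A.
Putting every candidate on a common basis:
  option L: σ_y = 214.0 MPa, ρ = 1850 kg/m³
  option W: σ_y = 39.40 MPa, ρ = 2480 kg/m³
  option A: σ_y = 459.0 MPa, ρ = 7817 kg/m³
  option L: M = 7.91×10⁻³
  option A: M = 2.74×10⁻³
  option W: M = 2.53×10⁻³
Option L ranks first.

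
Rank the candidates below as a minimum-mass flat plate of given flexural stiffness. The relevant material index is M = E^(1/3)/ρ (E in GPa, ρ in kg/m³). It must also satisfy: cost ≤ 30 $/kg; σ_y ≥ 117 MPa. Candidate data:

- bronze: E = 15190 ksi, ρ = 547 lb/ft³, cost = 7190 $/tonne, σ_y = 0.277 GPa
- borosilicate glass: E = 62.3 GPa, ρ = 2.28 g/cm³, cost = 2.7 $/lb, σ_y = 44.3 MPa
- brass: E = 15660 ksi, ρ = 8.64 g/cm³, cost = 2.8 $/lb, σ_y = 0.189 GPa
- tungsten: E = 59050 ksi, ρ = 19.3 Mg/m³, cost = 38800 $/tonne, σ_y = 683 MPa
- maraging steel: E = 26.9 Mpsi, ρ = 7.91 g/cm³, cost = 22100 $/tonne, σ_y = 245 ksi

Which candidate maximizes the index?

Screen on constraints: cost ≤ 30 $/kg; σ_y ≥ 117 MPa. Survivors: bronze, brass, maraging steel.
Convert each candidate to consistent units, then evaluate M:
  bronze: E = 104.7 GPa, ρ = 8762 kg/m³
  brass: E = 108.0 GPa, ρ = 8640 kg/m³
  maraging steel: E = 185.5 GPa, ρ = 7910 kg/m³
  maraging steel: M = 0.721×10⁻³
  brass: M = 0.551×10⁻³
  bronze: M = 0.538×10⁻³
The maximum is for maraging steel.

maraging steel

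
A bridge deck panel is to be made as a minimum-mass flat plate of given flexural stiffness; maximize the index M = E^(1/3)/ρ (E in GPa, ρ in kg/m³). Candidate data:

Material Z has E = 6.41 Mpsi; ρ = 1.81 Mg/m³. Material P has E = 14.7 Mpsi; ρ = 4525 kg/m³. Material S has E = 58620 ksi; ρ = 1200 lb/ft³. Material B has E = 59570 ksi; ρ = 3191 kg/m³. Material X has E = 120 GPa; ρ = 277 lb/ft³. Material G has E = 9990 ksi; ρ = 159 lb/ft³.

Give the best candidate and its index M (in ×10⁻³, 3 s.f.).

material B, M = 2.33×10⁻³

After converting to SI:
  material Z: E = 44.20 GPa, ρ = 1810 kg/m³
  material P: E = 101.4 GPa, ρ = 4525 kg/m³
  material S: E = 404.2 GPa, ρ = 19220 kg/m³
  material B: E = 410.7 GPa, ρ = 3191 kg/m³
  material X: E = 120.0 GPa, ρ = 4437 kg/m³
  material G: E = 68.88 GPa, ρ = 2547 kg/m³
  material B: M = 2.33×10⁻³
  material Z: M = 1.95×10⁻³
  material G: M = 1.61×10⁻³
  material X: M = 1.11×10⁻³
  material P: M = 1.03×10⁻³
  material S: M = 0.385×10⁻³
Highest index: material B.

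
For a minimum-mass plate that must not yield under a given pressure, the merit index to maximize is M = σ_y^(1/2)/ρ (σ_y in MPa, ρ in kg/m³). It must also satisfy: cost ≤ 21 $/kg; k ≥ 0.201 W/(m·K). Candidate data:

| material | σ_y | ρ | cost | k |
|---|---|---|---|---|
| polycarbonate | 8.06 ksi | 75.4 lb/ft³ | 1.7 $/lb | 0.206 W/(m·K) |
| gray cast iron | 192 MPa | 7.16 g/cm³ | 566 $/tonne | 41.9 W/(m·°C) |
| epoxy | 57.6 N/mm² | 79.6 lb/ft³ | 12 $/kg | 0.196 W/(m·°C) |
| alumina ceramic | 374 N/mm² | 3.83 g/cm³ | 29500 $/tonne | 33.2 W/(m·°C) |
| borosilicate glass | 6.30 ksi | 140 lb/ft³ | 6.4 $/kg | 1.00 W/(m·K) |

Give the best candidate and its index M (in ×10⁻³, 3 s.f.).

Screen on constraints: cost ≤ 21 $/kg; k ≥ 0.201 W/(m·K). Survivors: polycarbonate, gray cast iron, borosilicate glass.
Putting every candidate on a common basis:
  polycarbonate: σ_y = 55.57 MPa, ρ = 1208 kg/m³
  gray cast iron: σ_y = 192.0 MPa, ρ = 7160 kg/m³
  borosilicate glass: σ_y = 43.44 MPa, ρ = 2243 kg/m³
  polycarbonate: M = 6.17×10⁻³
  borosilicate glass: M = 2.94×10⁻³
  gray cast iron: M = 1.94×10⁻³
Highest index: polycarbonate.

polycarbonate, M = 6.17×10⁻³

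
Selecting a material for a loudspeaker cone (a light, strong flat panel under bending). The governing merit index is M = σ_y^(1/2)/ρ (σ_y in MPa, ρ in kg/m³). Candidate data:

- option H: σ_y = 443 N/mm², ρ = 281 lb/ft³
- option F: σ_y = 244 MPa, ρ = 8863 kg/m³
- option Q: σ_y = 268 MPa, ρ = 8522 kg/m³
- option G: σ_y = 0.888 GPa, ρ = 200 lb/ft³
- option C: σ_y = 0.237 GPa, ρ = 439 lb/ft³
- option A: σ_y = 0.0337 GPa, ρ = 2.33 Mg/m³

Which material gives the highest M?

In SI units:
  option H: σ_y = 443.0 MPa, ρ = 4501 kg/m³
  option F: σ_y = 244.0 MPa, ρ = 8863 kg/m³
  option Q: σ_y = 268.0 MPa, ρ = 8522 kg/m³
  option G: σ_y = 888.0 MPa, ρ = 3204 kg/m³
  option C: σ_y = 237.0 MPa, ρ = 7032 kg/m³
  option A: σ_y = 33.70 MPa, ρ = 2330 kg/m³
  option G: M = 9.30×10⁻³
  option H: M = 4.68×10⁻³
  option A: M = 2.49×10⁻³
  option C: M = 2.19×10⁻³
  option Q: M = 1.92×10⁻³
  option F: M = 1.76×10⁻³
Highest index: option G.

option G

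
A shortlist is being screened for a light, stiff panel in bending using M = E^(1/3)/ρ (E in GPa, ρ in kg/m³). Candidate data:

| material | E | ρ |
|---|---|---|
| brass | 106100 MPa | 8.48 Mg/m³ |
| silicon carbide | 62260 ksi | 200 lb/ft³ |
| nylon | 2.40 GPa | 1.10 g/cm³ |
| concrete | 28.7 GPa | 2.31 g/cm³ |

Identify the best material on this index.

In SI units:
  brass: E = 106.1 GPa, ρ = 8480 kg/m³
  silicon carbide: E = 429.3 GPa, ρ = 3204 kg/m³
  nylon: E = 2.400 GPa, ρ = 1100 kg/m³
  concrete: E = 28.70 GPa, ρ = 2310 kg/m³
  silicon carbide: M = 2.35×10⁻³
  concrete: M = 1.33×10⁻³
  nylon: M = 1.22×10⁻³
  brass: M = 0.558×10⁻³
Highest index: silicon carbide.

silicon carbide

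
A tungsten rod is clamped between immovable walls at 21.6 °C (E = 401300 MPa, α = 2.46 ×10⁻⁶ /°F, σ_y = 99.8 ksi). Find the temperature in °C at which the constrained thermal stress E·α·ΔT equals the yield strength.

E = 401300 MPa = 401.3 GPa.
α = 2.46×10⁻⁶/°F × 9/5 = 4.43×10⁻⁶/K.
σ_y = 99.8 ksi = 688.1 MPa.
E·α·ΔT = 688.1 MPa ⇒ ΔT = 688.1 / (401.3×10³ × 4.43×10⁻⁶) = 387.2 K.
T = 21.6 + 387.2 = 408.8 °C.

409 °C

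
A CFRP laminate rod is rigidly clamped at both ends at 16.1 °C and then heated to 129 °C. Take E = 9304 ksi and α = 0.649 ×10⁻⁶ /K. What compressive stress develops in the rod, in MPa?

4.70 MPa

E = 9304 ksi = 64.15 GPa.
ΔT = 112.9 K. Constrained thermal stress σ = E·α·ΔT = 64.15×10³ MPa × 0.649×10⁻⁶ × 112.9 = 4.70 MPa (compressive).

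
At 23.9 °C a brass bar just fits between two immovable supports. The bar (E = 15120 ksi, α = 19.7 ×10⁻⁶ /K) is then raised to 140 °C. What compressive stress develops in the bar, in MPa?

238 MPa

E = 15120 ksi = 104.2 GPa.
ΔT = 116.1 K. Constrained thermal stress σ = E·α·ΔT = 104.2×10³ MPa × 19.7×10⁻⁶ × 116.1 = 238 MPa (compressive).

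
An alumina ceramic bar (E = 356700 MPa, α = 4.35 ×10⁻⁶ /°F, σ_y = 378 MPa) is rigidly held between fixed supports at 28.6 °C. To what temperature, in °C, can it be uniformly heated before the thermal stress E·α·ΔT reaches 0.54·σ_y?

E = 356700 MPa = 356.7 GPa.
α = 4.35×10⁻⁶/°F × 9/5 = 7.83×10⁻⁶/K.
E·α·ΔT = 204.1 MPa ⇒ ΔT = 204.1 / (356.7×10³ × 7.83×10⁻⁶) = 73.08 K.
T = 28.6 + 73.08 = 101.7 °C.

102 °C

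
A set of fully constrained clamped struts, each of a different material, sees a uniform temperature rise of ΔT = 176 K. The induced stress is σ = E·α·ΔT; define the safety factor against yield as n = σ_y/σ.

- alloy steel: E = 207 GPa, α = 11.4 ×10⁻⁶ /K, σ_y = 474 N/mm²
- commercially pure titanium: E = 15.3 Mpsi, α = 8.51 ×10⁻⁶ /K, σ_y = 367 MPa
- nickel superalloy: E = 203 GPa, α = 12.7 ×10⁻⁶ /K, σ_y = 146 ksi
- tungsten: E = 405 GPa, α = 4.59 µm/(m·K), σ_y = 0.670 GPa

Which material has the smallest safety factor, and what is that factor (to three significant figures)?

Converting E to GPa, α to ×10⁻⁶/K, σ_y to MPa, then σ and n for each:
  alloy steel: E = 207.0, α = 11.4, σ_y = 474.0 → σ = 415 MPa, n = 1.14
  commercially pure titanium: E = 105.5, α = 8.51, σ_y = 367.0 → σ = 158 MPa, n = 2.32
  nickel superalloy: E = 203.0, α = 12.7, σ_y = 1007 → σ = 454 MPa, n = 2.22
  tungsten: E = 405.0, α = 4.59, σ_y = 670.0 → σ = 327 MPa, n = 2.05
The minimum is alloy steel at n = 1.14.

alloy steel, n = 1.14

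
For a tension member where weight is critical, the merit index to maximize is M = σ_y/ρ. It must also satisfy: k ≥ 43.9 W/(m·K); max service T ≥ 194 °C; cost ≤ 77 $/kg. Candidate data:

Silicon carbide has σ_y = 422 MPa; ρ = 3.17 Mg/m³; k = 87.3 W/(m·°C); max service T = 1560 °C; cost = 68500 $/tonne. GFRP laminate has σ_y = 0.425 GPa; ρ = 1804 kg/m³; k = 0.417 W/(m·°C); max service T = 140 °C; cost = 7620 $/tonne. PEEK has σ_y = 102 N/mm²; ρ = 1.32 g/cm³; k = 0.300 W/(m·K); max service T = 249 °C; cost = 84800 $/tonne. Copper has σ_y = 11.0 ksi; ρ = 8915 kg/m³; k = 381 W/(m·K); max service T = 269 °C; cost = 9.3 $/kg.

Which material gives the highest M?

Screen on constraints: k ≥ 43.9 W/(m·K); max service T ≥ 194 °C; cost ≤ 77 $/kg. Survivors: silicon carbide, copper.
Normalizing units and computing the index:
  silicon carbide: σ_y = 422.0 MPa, ρ = 3170 kg/m³
  copper: σ_y = 75.84 MPa, ρ = 8915 kg/m³
  silicon carbide: M = 133 kN·m/kg
  copper: M = 8.51 kN·m/kg
The maximum is for silicon carbide.

silicon carbide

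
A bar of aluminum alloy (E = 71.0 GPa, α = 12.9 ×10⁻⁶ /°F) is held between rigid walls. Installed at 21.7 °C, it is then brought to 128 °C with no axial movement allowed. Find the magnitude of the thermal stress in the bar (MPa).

α = 12.9×10⁻⁶/°F × 9/5 = 23.2×10⁻⁶/K.
ΔT = 106.3 K. Constrained thermal stress σ = E·α·ΔT = 71.00×10³ MPa × 23.2×10⁻⁶ × 106.3 = 175 MPa (compressive).

175 MPa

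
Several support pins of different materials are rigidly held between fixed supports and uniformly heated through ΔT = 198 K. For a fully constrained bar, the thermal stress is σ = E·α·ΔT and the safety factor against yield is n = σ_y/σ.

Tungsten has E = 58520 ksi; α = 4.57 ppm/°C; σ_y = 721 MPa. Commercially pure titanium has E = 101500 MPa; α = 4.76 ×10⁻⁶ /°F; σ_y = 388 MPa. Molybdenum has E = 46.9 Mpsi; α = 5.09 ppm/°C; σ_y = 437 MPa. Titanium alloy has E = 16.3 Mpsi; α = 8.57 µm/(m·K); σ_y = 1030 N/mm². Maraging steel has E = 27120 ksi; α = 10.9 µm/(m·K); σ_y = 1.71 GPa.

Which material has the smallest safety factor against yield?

molybdenum

Per material, after unit conversion:
  tungsten: E = 403.5, α = 4.57, σ_y = 721.0 → σ = 365 MPa, n = 1.97
  commercially pure titanium: E = 101.5, α = 8.57, σ_y = 388.0 → σ = 172 MPa, n = 2.25
  molybdenum: E = 323.4, α = 5.09, σ_y = 437.0 → σ = 326 MPa, n = 1.34
  titanium alloy: E = 112.4, α = 8.57, σ_y = 1030 → σ = 191 MPa, n = 5.40
  maraging steel: E = 187.0, α = 10.9, σ_y = 1710 → σ = 404 MPa, n = 4.24
Smallest n: molybdenum with n = 1.34.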